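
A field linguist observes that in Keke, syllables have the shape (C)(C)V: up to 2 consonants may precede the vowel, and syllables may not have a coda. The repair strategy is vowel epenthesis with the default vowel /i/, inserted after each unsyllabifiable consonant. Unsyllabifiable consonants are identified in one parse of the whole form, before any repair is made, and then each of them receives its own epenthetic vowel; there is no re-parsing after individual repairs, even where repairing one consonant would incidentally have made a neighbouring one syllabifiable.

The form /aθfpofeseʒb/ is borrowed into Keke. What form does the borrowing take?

aθifpofeseʒibi

Syllabifying with onset maximization leaves /θ/, /ʒ/, /b/ stranded (no codas are permitted; onsets may contain at most 2 consonants).
Inserting the epenthetic vowel yields /θ/ → /θi/, /ʒ/ → /ʒi/, /b/ → /bi/.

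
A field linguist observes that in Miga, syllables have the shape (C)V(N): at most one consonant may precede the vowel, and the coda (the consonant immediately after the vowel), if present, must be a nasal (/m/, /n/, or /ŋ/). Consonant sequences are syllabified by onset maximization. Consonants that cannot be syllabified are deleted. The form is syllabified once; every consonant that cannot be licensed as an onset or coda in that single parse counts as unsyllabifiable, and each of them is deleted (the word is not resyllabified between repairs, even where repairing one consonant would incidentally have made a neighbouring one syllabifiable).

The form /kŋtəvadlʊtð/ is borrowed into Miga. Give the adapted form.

təvalʊ

Under (C)V(N), the unsyllabifiable consonants are /k/, /ŋ/, /d/, /t/, /ð/ (only a nasal (/m/, /n/, or /ŋ/) is licensed in coda position; onsets are limited to one consonant).
Deletion applies to /k/, /ŋ/, /d/, /t/, /ð/.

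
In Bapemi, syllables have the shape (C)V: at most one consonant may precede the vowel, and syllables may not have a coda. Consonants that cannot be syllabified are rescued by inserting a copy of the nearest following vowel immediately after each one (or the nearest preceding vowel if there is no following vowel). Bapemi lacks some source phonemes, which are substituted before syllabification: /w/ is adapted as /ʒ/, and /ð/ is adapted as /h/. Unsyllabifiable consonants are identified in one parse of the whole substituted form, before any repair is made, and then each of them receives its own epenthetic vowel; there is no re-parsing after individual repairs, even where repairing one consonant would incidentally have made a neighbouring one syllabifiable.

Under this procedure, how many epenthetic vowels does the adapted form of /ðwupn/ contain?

After substitution the input is /hʒupn/.
The unsyllabifiable consonants are /h/, /p/, /n/; each receives one epenthetic vowel.

3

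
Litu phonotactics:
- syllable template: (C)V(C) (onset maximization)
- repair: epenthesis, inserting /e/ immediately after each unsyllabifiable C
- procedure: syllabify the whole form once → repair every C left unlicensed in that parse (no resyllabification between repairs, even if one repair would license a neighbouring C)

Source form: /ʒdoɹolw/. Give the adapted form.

ʒedoɹolwe

Syllabifying with onset maximization leaves /ʒ/, /w/ stranded (at most one coda consonant is licensed; onsets are limited to one consonant).
Inserting the epenthetic vowel yields /ʒ/ → /ʒe/, /w/ → /we/.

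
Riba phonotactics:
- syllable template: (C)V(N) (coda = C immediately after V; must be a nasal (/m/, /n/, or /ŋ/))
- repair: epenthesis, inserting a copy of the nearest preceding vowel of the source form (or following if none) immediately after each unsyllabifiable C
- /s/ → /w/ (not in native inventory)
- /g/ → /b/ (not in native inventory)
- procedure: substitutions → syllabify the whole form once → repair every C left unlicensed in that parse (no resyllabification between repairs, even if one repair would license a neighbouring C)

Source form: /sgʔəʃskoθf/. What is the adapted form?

Substitution: /s/ → /w/, /g/ → /b/, giving /wbʔəʃwkoθf/.
Under (C)V(N), the unsyllabifiable consonants are /w/, /b/, /ʃ/, /w/, /θ/, /f/ (only a nasal (/m/, /n/, or /ŋ/) is licensed in coda position; onsets are limited to one consonant).
Each unlicensed consonant becomes the onset of a new syllable: /w/ → /wə/, /b/ → /bə/, /ʃ/ → /ʃə/, /w/ → /wə/, /θ/ → /θo/, /f/ → /fo/.

wəbəʔəʃəwəkoθofo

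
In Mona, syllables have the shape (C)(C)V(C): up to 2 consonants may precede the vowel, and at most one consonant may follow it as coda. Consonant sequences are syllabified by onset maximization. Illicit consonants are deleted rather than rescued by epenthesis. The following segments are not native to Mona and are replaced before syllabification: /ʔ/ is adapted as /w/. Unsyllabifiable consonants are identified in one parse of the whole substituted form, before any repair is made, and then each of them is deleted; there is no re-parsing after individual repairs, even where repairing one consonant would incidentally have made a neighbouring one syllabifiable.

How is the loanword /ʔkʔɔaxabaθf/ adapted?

kwɔaxabaθ

Substitution: /ʔ/ → /w/, giving /wkwɔaxabaθf/.
Syllabifying with onset maximization leaves /w/, /f/ stranded (at most one coda consonant is licensed; onsets may contain at most 2 consonants).
Each unlicensed consonant is deleted: /w/, /f/.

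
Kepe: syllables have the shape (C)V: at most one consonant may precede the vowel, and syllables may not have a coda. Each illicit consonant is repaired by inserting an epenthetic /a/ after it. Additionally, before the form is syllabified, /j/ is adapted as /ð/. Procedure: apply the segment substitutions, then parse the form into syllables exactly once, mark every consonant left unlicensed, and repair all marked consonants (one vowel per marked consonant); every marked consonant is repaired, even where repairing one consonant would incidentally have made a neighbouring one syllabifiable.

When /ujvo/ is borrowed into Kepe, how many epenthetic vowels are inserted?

1

After substitution the input is /uðvo/.
The unsyllabifiable consonants are /ð/; each receives one epenthetic vowel.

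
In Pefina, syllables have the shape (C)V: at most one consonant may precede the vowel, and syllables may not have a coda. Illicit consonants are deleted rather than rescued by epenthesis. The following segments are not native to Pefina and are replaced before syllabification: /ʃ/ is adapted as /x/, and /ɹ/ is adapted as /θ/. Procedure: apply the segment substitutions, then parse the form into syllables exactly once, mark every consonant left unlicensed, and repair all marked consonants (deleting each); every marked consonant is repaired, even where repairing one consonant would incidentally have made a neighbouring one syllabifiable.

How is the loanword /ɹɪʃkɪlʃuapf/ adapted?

Substitution: /ɹ/ → /θ/, /ʃ/ → /x/, giving /θɪxkɪlxuapf/.
The consonants /x/, /l/, /p/, /f/ cannot be parsed into a legal (C)V syllable (no codas are permitted; onsets are limited to one consonant).
Deleting the stranded consonants removes /x/, /l/, /p/, /f/.

θɪkɪxua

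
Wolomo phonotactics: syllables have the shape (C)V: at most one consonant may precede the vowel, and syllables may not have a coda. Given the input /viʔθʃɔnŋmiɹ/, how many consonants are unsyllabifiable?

Syllabifying with onset maximization leaves /ʔ/, /θ/, /n/, /ŋ/, /ɹ/ stranded (no codas are permitted; onsets are limited to one consonant).

5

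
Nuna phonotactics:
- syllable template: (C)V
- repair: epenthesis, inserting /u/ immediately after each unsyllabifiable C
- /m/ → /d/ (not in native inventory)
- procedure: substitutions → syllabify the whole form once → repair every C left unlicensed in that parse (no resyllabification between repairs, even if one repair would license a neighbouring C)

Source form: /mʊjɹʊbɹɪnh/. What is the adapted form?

Substitution: /m/ → /d/, giving /dʊjɹʊbɹɪnh/.
Syllabifying with onset maximization leaves /j/, /b/, /n/, /h/ stranded (no codas are permitted; onsets are limited to one consonant).
Inserting the epenthetic vowel yields /j/ → /ju/, /b/ → /bu/, /n/ → /nu/, /h/ → /hu/.

dʊjuɹʊbuɹɪnuhu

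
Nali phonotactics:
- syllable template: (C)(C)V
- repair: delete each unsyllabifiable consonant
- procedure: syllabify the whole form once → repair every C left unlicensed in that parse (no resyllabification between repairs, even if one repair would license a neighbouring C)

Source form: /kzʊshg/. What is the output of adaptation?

kzʊ

Syllabifying with onset maximization leaves /s/, /h/, /g/ stranded (no codas are permitted; onsets may contain at most 2 consonants).
Deleting the stranded consonants removes /s/, /h/, /g/.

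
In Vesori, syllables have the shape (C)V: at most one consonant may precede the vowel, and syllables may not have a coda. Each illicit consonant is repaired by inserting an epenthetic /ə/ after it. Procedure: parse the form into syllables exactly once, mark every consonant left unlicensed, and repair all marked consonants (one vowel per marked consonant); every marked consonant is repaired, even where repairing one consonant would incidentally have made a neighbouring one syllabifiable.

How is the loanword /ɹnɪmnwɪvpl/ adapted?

ɹənɪmənəwɪvəpələ

Syllabifying with onset maximization leaves /ɹ/, /m/, /n/, /v/, /p/, /l/ stranded (no codas are permitted; onsets are limited to one consonant).
Epenthesis after each stranded consonant: /ɹ/ → /ɹə/, /m/ → /mə/, /n/ → /nə/, /v/ → /və/, /p/ → /pə/, /l/ → /lə/.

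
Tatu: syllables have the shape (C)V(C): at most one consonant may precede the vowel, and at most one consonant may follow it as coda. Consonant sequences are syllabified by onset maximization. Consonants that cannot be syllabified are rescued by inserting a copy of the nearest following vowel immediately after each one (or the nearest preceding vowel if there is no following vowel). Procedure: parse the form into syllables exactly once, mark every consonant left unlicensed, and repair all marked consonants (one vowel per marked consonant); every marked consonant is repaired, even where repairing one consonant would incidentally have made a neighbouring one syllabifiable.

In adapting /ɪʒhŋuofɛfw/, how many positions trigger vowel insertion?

The unsyllabifiable consonants are /h/, /w/; each receives one epenthetic vowel.

2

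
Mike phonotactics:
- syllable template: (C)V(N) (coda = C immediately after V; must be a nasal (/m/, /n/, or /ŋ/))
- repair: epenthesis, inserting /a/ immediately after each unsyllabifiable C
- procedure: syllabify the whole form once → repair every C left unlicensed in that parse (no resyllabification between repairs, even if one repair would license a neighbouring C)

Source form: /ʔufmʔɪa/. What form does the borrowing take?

The consonants /f/, /m/ cannot be parsed into a legal (C)V(N) syllable (only a nasal (/m/, /n/, or /ŋ/) is licensed in coda position; onsets are limited to one consonant).
Epenthesis after each stranded consonant: /f/ → /fa/, /m/ → /ma/.

ʔufamaʔɪa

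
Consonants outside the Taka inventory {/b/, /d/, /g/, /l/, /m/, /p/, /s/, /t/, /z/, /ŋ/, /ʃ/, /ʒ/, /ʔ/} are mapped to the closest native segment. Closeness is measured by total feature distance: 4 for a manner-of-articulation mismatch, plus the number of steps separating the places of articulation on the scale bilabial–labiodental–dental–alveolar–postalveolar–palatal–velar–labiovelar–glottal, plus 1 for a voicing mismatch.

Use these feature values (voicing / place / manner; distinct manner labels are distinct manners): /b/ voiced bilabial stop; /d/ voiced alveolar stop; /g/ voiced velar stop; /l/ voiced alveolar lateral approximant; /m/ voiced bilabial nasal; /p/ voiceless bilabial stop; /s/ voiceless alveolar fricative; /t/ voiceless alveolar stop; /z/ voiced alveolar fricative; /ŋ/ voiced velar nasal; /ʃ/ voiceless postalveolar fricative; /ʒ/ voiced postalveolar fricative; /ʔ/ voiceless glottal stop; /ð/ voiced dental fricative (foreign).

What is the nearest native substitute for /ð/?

z

/z/ is closest: same manner (fricative), place distance 1 (dental→alveolar), same voicing; total 1. Next closest is /s/ at distance 2.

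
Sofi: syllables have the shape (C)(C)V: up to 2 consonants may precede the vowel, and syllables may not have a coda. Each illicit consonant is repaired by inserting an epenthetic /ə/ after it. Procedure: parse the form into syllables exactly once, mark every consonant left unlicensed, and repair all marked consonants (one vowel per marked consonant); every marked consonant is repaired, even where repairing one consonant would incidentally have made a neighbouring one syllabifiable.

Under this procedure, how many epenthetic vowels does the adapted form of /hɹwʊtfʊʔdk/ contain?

The unsyllabifiable consonants are /h/, /ʔ/, /d/, /k/; each receives one epenthetic vowel.

4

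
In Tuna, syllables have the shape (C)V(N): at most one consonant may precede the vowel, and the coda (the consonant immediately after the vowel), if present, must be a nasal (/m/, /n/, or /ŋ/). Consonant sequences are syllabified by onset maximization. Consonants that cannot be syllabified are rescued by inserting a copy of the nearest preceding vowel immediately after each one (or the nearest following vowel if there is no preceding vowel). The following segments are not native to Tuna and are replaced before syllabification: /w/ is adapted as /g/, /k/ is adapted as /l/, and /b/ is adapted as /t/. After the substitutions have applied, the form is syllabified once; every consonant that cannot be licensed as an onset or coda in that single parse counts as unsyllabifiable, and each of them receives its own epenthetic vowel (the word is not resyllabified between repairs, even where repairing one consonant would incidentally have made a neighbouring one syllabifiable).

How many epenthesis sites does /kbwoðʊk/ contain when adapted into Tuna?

After substitution the input is /ltgoðʊl/.
The unsyllabifiable consonants are /l/, /t/, /l/; each receives one epenthetic vowel.

3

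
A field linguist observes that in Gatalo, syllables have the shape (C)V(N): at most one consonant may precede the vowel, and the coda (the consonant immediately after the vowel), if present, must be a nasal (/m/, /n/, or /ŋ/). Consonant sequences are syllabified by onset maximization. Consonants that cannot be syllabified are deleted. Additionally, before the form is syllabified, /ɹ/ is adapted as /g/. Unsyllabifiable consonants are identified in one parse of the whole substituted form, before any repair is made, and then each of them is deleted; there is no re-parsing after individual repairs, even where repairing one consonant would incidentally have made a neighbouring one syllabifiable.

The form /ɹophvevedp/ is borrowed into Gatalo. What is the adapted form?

goveve

Substitution: /ɹ/ → /g/, giving /gophvevedp/.
The consonants /p/, /h/, /d/, /p/ cannot be parsed into a legal (C)V(N) syllable (only a nasal (/m/, /n/, or /ŋ/) is licensed in coda position; onsets are limited to one consonant).
Deletion applies to /p/, /h/, /d/, /p/.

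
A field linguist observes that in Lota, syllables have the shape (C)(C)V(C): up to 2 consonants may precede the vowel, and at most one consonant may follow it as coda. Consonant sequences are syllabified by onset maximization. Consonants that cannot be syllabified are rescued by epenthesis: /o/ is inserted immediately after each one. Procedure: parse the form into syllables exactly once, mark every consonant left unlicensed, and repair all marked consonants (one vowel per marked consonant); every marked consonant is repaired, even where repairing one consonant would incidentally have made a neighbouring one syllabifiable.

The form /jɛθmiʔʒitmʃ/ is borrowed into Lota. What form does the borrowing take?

jɛθmiʔʒitmoʃo

Under (C)(C)V(C), the unsyllabifiable consonants are /m/, /ʃ/ (at most one coda consonant is licensed; onsets may contain at most 2 consonants).
Inserting the epenthetic vowel yields /m/ → /mo/, /ʃ/ → /ʃo/.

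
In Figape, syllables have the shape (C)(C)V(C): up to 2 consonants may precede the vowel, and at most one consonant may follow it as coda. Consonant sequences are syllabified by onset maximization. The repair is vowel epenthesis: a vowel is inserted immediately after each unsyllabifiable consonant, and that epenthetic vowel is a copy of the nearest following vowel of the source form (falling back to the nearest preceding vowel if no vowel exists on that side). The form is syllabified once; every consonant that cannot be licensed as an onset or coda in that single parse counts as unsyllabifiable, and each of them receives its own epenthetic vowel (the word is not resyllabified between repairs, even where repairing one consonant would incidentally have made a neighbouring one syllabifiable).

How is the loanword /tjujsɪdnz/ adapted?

Syllabifying with onset maximization leaves /n/, /z/ stranded (at most one coda consonant is licensed; onsets may contain at most 2 consonants).
Each unlicensed consonant becomes the onset of a new syllable: /n/ → /nɪ/, /z/ → /zɪ/.

tjujsɪdnɪzɪ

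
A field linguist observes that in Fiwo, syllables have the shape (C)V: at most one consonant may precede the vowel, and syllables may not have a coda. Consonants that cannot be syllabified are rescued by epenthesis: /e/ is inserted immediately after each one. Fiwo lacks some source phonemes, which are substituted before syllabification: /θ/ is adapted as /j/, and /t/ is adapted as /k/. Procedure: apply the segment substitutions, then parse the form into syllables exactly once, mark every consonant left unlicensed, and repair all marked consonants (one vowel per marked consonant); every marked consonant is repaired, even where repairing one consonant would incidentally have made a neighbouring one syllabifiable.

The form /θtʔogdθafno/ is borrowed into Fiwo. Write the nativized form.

jekeʔogedejafeno

Substitution: /θ/ → /j/, /t/ → /k/, giving /jkʔogdjafno/.
The consonants /j/, /k/, /g/, /d/, /f/ cannot be parsed into a legal (C)V syllable (no codas are permitted; onsets are limited to one consonant).
Each unlicensed consonant becomes the onset of a new syllable: /j/ → /je/, /k/ → /ke/, /g/ → /ge/, /d/ → /de/, /f/ → /fe/.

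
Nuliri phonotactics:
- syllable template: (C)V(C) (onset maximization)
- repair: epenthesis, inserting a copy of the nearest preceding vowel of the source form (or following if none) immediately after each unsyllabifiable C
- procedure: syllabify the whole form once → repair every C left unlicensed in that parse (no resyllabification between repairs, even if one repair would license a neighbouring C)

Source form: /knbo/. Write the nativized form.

konobo

The consonants /k/, /n/ cannot be parsed into a legal (C)V(C) syllable (at most one coda consonant is licensed; onsets are limited to one consonant).
Epenthesis after each stranded consonant: /k/ → /ko/, /n/ → /no/.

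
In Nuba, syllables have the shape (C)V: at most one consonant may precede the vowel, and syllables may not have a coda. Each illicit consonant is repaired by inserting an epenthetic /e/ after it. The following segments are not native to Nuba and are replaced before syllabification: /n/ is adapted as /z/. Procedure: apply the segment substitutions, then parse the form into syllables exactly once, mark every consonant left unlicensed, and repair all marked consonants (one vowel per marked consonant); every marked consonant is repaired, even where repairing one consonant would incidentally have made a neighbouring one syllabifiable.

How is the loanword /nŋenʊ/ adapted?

Substitution: /n/ → /z/, giving /zŋezʊ/.
The consonants /z/ cannot be parsed into a legal (C)V syllable (no codas are permitted; onsets are limited to one consonant).
Epenthesis after each stranded consonant: /z/ → /ze/.

zeŋezʊ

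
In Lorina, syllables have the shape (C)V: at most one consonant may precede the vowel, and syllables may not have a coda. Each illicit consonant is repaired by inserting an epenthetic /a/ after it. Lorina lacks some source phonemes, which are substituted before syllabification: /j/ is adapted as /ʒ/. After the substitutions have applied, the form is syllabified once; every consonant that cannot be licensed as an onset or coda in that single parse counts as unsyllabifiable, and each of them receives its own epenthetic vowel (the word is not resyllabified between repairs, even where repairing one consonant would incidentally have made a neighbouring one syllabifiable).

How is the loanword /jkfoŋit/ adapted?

ʒakafoŋita

Substitution: /j/ → /ʒ/, giving /ʒkfoŋit/.
The consonants /ʒ/, /k/, /t/ cannot be parsed into a legal (C)V syllable (no codas are permitted; onsets are limited to one consonant).
Inserting the epenthetic vowel yields /ʒ/ → /ʒa/, /k/ → /ka/, /t/ → /ta/.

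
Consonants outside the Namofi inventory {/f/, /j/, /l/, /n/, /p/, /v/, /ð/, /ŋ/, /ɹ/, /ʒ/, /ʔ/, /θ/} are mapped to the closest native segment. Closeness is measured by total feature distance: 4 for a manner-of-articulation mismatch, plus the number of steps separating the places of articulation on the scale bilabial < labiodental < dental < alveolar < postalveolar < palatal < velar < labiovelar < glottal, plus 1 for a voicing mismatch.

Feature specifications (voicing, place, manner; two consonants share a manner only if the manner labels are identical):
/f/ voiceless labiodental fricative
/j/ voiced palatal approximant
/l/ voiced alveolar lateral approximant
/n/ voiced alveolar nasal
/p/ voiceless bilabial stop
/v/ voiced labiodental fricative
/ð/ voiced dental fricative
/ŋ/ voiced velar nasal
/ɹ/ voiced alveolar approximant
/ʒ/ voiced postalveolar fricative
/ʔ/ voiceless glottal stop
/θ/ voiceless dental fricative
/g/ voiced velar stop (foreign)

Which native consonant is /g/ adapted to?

/ʔ/ is closest: same manner (stop), place distance 2 (velar→glottal), voicing differs (+1); total 3. Next closest is /ŋ/ at distance 4.

ʔ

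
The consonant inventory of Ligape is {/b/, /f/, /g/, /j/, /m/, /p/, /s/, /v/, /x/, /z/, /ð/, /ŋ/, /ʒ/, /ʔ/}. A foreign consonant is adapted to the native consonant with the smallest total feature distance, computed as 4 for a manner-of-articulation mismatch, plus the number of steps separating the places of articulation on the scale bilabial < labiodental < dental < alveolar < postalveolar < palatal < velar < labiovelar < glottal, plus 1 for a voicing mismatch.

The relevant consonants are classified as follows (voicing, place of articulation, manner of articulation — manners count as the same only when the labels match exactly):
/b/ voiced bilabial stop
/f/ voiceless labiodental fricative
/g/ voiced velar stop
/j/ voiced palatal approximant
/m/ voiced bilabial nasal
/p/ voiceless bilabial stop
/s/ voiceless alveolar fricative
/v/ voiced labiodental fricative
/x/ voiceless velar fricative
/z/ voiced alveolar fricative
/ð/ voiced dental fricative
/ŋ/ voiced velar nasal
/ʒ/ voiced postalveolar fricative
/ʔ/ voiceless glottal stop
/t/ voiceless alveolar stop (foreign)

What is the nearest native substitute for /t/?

/p/ is closest: same manner (stop), place distance 3 (alveolar→bilabial), same voicing; total 3. Next closest is /b/ at distance 4.

p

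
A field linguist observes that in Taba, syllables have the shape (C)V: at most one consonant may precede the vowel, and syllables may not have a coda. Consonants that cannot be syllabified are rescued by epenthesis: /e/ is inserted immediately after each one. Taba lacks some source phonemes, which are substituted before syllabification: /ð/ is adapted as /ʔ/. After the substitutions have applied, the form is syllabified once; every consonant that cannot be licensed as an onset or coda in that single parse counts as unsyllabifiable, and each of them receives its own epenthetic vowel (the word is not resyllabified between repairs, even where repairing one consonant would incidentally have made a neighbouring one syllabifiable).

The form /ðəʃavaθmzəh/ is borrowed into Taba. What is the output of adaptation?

ʔəʃavaθemezəhe

Substitution: /ð/ → /ʔ/, giving /ʔəʃavaθmzəh/.
Syllabifying with onset maximization leaves /θ/, /m/, /h/ stranded (no codas are permitted; onsets are limited to one consonant).
Epenthesis after each stranded consonant: /θ/ → /θe/, /m/ → /me/, /h/ → /he/.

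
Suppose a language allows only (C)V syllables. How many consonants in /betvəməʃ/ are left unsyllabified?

The consonants /t/, /ʃ/ cannot be parsed into a legal (C)V syllable (no codas are permitted; onsets are limited to one consonant).

2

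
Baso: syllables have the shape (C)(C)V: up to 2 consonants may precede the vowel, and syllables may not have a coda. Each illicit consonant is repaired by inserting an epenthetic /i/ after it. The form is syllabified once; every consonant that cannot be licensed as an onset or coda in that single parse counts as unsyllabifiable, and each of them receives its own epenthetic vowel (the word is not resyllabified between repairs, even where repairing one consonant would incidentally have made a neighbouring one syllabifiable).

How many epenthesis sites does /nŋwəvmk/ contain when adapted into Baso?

4

The unsyllabifiable consonants are /n/, /v/, /m/, /k/; each receives one epenthetic vowel.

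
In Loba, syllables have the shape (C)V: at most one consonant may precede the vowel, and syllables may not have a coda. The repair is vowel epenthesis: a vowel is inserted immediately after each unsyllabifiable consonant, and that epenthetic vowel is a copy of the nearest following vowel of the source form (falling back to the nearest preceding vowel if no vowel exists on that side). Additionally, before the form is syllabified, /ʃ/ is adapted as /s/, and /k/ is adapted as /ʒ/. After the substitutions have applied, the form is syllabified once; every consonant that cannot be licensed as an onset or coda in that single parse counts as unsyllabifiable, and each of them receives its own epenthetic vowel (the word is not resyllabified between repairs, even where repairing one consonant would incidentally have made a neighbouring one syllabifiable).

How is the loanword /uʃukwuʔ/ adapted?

Substitution: /ʃ/ → /s/, /k/ → /ʒ/, giving /usuʒwuʔ/.
The consonants /ʒ/, /ʔ/ cannot be parsed into a legal (C)V syllable (no codas are permitted; onsets are limited to one consonant).
Each unlicensed consonant becomes the onset of a new syllable: /ʒ/ → /ʒu/, /ʔ/ → /ʔu/.

usuʒuwuʔu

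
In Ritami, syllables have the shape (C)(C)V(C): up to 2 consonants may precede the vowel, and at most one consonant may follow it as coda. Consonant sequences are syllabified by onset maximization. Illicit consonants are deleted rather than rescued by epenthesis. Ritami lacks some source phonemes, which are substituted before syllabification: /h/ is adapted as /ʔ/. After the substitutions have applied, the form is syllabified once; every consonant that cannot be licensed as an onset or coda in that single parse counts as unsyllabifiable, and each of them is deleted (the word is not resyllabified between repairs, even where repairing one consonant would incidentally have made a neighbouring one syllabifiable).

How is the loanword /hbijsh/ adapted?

ʔbij

Substitution: /h/ → /ʔ/, giving /ʔbijsʔ/.
Under (C)(C)V(C), the unsyllabifiable consonants are /s/, /ʔ/ (at most one coda consonant is licensed; onsets may contain at most 2 consonants).
Each unlicensed consonant is deleted: /s/, /ʔ/.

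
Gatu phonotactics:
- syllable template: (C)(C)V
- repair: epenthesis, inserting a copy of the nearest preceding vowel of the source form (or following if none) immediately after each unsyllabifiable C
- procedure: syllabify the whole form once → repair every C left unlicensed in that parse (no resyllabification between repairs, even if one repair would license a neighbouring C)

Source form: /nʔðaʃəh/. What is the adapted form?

naʔðaʃəhə

The consonants /n/, /h/ cannot be parsed into a legal (C)(C)V syllable (no codas are permitted; onsets may contain at most 2 consonants).
Inserting the epenthetic vowel yields /n/ → /na/, /h/ → /hə/.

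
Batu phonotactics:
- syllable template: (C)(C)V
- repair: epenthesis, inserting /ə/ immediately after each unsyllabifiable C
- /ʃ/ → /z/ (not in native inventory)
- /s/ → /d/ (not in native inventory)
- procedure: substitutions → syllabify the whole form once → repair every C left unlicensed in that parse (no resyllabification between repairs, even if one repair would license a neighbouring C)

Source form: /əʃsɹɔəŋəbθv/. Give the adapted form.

əzədɹɔəŋəbəθəvə

Substitution: /ʃ/ → /z/, /s/ → /d/, giving /əzdɹɔəŋəbθv/.
Syllabifying with onset maximization leaves /z/, /b/, /θ/, /v/ stranded (no codas are permitted; onsets may contain at most 2 consonants).
Epenthesis after each stranded consonant: /z/ → /zə/, /b/ → /bə/, /θ/ → /θə/, /v/ → /və/.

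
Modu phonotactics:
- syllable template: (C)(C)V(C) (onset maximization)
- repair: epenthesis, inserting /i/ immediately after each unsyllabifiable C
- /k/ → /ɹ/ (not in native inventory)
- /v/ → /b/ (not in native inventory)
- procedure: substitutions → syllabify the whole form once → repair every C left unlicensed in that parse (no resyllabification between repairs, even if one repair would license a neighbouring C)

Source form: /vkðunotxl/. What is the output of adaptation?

biɹðunotxili

Substitution: /v/ → /b/, /k/ → /ɹ/, giving /bɹðunotxl/.
The consonants /b/, /x/, /l/ cannot be parsed into a legal (C)(C)V(C) syllable (at most one coda consonant is licensed; onsets may contain at most 2 consonants).
Epenthesis after each stranded consonant: /b/ → /bi/, /x/ → /xi/, /l/ → /li/.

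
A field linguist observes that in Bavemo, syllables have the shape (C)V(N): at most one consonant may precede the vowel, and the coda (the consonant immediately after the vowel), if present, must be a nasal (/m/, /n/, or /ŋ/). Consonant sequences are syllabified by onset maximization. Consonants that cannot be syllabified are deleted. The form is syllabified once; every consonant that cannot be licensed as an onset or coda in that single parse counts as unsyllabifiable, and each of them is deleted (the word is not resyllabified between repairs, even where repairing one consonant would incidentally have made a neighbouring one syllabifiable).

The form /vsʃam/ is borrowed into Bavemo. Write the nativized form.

ʃam

Syllabifying with onset maximization leaves /v/, /s/ stranded (only a nasal (/m/, /n/, or /ŋ/) is licensed in coda position; onsets are limited to one consonant).
Deletion applies to /v/, /s/.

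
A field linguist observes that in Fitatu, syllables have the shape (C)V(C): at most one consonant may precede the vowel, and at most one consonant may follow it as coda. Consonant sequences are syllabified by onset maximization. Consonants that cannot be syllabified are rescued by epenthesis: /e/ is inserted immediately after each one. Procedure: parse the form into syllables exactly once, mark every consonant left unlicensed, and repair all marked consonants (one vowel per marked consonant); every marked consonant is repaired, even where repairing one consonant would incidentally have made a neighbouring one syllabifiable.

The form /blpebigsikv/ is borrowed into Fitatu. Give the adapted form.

belepebigsikve

Syllabifying with onset maximization leaves /b/, /l/, /v/ stranded (at most one coda consonant is licensed; onsets are limited to one consonant).
Epenthesis after each stranded consonant: /b/ → /be/, /l/ → /le/, /v/ → /ve/.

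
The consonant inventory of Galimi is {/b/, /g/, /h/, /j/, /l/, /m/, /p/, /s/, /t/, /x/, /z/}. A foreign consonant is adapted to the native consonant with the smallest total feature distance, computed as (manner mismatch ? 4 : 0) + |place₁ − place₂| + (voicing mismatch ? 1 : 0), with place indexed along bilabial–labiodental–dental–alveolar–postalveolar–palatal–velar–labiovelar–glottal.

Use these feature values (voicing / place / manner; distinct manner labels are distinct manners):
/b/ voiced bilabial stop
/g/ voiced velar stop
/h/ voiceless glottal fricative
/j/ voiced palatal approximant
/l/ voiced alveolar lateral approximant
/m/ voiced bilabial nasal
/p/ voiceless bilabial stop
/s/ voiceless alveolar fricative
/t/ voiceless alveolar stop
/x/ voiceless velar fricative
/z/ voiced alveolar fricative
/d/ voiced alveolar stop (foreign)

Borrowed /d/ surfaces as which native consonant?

t

/t/ is closest: same manner (stop), place distance 0 (alveolar→alveolar), voicing differs (+1); total 1. Next closest is /b/ at distance 3.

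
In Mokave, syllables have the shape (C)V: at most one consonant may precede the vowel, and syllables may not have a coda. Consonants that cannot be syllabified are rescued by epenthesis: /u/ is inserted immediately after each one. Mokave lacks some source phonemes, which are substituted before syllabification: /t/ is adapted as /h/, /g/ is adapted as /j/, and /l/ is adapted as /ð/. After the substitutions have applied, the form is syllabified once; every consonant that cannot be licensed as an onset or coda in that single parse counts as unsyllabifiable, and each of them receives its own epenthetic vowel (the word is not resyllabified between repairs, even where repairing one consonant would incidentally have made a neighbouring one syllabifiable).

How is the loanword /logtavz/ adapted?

Substitution: /l/ → /ð/, /g/ → /j/, /t/ → /h/, giving /ðojhavz/.
Syllabifying with onset maximization leaves /j/, /v/, /z/ stranded (no codas are permitted; onsets are limited to one consonant).
Each unlicensed consonant becomes the onset of a new syllable: /j/ → /ju/, /v/ → /vu/, /z/ → /zu/.

ðojuhavuzu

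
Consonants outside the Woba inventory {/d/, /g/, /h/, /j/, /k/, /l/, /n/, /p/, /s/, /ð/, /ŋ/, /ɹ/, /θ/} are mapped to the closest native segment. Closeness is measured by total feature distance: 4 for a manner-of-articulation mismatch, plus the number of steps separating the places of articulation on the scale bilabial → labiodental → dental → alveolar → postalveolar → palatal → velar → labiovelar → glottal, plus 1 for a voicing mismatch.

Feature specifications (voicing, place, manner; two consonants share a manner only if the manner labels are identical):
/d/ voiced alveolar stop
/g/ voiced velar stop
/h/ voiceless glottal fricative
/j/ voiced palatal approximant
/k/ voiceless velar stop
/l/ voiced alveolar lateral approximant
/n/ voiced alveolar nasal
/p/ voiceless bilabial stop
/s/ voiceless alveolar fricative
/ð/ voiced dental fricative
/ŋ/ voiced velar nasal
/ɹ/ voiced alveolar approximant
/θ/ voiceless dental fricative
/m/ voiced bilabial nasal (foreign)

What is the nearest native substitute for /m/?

/n/ is closest: same manner (nasal), place distance 3 (bilabial→alveolar), same voicing; total 3. Next closest is /p/ at distance 5.

n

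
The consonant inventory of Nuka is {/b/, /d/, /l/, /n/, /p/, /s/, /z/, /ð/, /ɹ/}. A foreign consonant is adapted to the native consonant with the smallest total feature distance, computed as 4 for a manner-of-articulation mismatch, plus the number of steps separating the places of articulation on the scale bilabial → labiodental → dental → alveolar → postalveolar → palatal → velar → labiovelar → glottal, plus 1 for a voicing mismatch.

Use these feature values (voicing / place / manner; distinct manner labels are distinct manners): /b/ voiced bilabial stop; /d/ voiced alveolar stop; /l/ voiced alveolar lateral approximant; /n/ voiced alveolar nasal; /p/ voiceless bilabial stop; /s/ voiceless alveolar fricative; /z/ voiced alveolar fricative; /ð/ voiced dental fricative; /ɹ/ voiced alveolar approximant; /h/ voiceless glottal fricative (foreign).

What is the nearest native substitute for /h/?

s

/s/ is closest: same manner (fricative), place distance 5 (glottal→alveolar), same voicing; total 5. Next closest is /z/ at distance 6.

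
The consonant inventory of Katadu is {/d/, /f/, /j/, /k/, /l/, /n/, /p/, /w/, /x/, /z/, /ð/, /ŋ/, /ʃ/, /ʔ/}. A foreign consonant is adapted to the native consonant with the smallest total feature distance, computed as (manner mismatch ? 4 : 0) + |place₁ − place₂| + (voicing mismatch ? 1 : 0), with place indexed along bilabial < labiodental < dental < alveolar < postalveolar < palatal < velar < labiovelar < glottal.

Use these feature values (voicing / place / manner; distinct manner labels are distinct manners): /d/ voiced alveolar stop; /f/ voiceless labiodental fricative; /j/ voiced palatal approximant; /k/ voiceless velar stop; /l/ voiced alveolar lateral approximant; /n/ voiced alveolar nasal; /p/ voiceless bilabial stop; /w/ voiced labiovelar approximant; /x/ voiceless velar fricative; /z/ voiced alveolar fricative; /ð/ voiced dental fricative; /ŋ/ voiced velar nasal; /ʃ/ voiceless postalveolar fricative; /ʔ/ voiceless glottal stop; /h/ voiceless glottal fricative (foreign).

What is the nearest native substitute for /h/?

/x/ is closest: same manner (fricative), place distance 2 (glottal→velar), same voicing; total 2. Next closest is /ʃ/ at distance 4.

x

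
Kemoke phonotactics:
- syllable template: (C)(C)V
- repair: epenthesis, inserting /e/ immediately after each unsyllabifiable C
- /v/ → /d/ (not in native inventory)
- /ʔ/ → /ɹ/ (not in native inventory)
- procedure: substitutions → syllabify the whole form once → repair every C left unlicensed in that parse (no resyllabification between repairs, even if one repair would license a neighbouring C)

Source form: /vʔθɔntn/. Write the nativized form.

Substitution: /v/ → /d/, /ʔ/ → /ɹ/, giving /dɹθɔntn/.
The consonants /d/, /n/, /t/, /n/ cannot be parsed into a legal (C)(C)V syllable (no codas are permitted; onsets may contain at most 2 consonants).
Inserting the epenthetic vowel yields /d/ → /de/, /n/ → /ne/, /t/ → /te/, /n/ → /ne/.

deɹθɔnetene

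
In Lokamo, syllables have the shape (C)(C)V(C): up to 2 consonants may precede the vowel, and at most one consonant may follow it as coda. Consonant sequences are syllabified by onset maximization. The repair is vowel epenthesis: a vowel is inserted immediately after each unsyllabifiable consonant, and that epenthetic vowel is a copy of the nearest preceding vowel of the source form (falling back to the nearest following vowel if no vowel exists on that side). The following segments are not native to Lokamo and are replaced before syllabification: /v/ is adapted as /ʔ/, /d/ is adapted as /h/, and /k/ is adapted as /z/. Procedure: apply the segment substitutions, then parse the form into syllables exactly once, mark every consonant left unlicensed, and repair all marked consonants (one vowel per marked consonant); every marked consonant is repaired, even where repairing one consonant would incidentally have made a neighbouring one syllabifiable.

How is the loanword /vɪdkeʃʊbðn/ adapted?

ʔɪhzeʃʊbðʊnʊ

Substitution: /v/ → /ʔ/, /d/ → /h/, /k/ → /z/, giving /ʔɪhzeʃʊbðn/.
Under (C)(C)V(C), the unsyllabifiable consonants are /ð/, /n/ (at most one coda consonant is licensed; onsets may contain at most 2 consonants).
Epenthesis after each stranded consonant: /ð/ → /ðʊ/, /n/ → /nʊ/.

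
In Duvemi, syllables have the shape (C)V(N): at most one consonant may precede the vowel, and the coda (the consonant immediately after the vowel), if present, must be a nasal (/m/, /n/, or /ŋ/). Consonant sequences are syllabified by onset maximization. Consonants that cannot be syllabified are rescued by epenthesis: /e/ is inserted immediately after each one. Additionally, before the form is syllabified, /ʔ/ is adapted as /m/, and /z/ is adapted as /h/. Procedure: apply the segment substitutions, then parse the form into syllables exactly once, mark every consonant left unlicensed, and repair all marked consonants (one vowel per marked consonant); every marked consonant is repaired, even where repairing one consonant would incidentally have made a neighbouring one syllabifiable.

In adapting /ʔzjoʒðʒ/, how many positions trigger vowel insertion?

5

After substitution the input is /mhjoʒðʒ/.
The unsyllabifiable consonants are /m/, /h/, /ʒ/, /ð/, /ʒ/; each receives one epenthetic vowel.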